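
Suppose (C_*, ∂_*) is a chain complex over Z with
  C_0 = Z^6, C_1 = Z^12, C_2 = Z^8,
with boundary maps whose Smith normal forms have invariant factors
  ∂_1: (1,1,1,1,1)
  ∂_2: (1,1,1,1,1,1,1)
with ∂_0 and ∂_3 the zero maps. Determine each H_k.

H_0 = Z,  H_1 = 0,  H_2 = Z.

H_0: b_0 = 6 − 0 − 5 = 1; torsion from ∂_1 factors > 1: none. So H_0 = Z.
H_1: b_1 = 12 − 5 − 7 = 0; torsion from ∂_2 factors > 1: none. So H_1 = 0.
H_2: b_2 = 8 − 7 − 0 = 1; torsion from ∂_3 factors > 1: none. So H_2 = Z.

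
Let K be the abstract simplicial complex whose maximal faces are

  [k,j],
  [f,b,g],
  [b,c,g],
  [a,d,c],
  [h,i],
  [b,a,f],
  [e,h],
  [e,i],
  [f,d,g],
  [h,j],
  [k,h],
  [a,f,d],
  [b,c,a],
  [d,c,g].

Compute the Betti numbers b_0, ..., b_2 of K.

We work with the vertex ordering a < b < c < d < e < f < g < h < i < j < k. The simplices of K, each written with vertices in increasing order, are:

  0-simplices (11): a, b, c, d, e, f, g, h, i, j, k
  1-simplices (18): ab, ac, ad, af, bc, bf, bg, cd, cg, df, dg, eh, ei, fg, hi, hj, hk, jk
  2-simplices (8): abc, abf, acd, adf, bcg, bfg, cdg, dfg

Hence C_0 ≅ Z^11, C_1 ≅ Z^18, C_2 ≅ Z^8.

The boundary map ∂_1: C_1 → C_0 sends each edge [p,q] (with p < q) to q − p. For instance
  ∂jk = k − j.
The 11×18 boundary matrix has rank 9 and Smith normal form diag(1,1,1,1,1,1,1,1,1).

Boundary ∂_2: C_2 → C_1 sends each 2-simplex [p,q,r] to [q,r] − [p,r] + [p,q]. For instance
  ∂adf = df − af + ad,
  ∂acd = cd − ad + ac.
As a 18×8 matrix over Z this has rank 7, with invariant factors (1,1,1,1,1,1,1).

Computing H_k = (kernel of ∂_k) / (image of ∂_{k+1}):

  H_0: rank C_0 − rank ∂_1 = 11 − 9 = 2, and the invariant factors of ∂_1 are all 1, so H_0 ≅ Z^2.
  H_1: rank ker ∂_1 − rank ∂_2 = (18 − 9) − 7 = 2, and the invariant factors of ∂_2 are all 1, so H_1 ≅ Z^2.
  H_2: rank ker ∂_2 − rank ∂_3 = (8 − 7) − 0 = 1, and there is no ∂_3, so H_2 ≅ Z.

As a check, the Euler characteristic is 11 − 18 + 8 = 1, which agrees with 2 − 2 + 1 = 1.
(K is a triangulation of the disjoint union of the 2-sphere S^2 and a wedge of 2 circles.)

Hence the Betti numbers are b_0 = 2, b_1 = 2, b_2 = 1.

b_0 = 2, b_1 = 2, b_2 = 1.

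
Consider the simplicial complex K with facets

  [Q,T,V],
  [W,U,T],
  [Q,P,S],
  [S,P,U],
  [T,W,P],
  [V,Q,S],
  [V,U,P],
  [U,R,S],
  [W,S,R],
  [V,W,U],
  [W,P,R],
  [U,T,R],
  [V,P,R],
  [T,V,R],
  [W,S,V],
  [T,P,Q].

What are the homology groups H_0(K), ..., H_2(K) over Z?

Take the total order P < Q < R < S < T < U < V < W on the vertex set. Then K (dimension 2) consists of the simplices:

  0-simplices (8): P, Q, R, S, T, U, V, W
  1-simplices (24): PQ, PR, PS, PT, PU, PV, PW, QS, QT, QV, RS, RT, RU, RV, RW, SU, SV, SW, TU, TV, TW, UV, UW, VW
  2-simplices (16): PQS, PQT, PRV, PRW, PSU, PTW, PUV, QSV, QTV, RSU, RSW, RTU, RTV, SVW, TUW, UVW

so the chain groups are C_0 ≅ Z^8, C_1 ≅ Z^24, C_2 ≅ Z^16.

∂_1: C_1 → C_0 sends each edge [p,q] (with p < q) to q − p. For instance
  ∂RV = V − R.
The 8×24 boundary matrix has rank 7 and Smith normal form diag(1,1,1,1,1,1,1).

∂_2: C_2 → C_1 maps a triangle to the signed sum of its edges. For instance
  ∂PRV = RV − PV + PR,
  ∂PUV = UV − PV + PU.
The 24×16 boundary matrix has rank 15 and Smith normal form diag(1,1,1,1,1,1,1,1,1,1,1,1,1,1,1).

Reading off H_k = ker ∂_k / im ∂_{k+1}:

  H_0: rank C_0 − rank ∂_1 = 8 − 7 = 1, and the invariant factors of ∂_1 are all 1, so H_0 ≅ Z.
  H_1: rank ker ∂_1 − rank ∂_2 = (24 − 7) − 15 = 2, and the invariant factors of ∂_2 are all 1, so H_1 ≅ Z^2.
  H_2: rank ker ∂_2 − rank ∂_3 = (16 − 15) − 0 = 1, and there is no ∂_3, so H_2 ≅ Z.

(K is a triangulation of the torus T^2.)

H_0 = Z,  H_1 = Z^2,  H_2 = Z.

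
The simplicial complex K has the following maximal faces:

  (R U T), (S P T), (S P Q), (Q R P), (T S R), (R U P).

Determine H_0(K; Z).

Order the vertices as P < Q < R < S < T < U. Listing each simplex with vertices in this order, K has dimension 2 with simplices:

  0-simplices (6): P, Q, R, S, T, U
  1-simplices (12): PQ, PR, PS, PT, PU, QR, QS, RS, RT, RU, ST, TU
  2-simplices (6): PQR, PQS, PRU, PST, RST, RTU

Hence C_0 ≅ Z^6, C_1 ≅ Z^12, C_2 ≅ Z^6.

∂_1: C_1 → C_0 sends each edge [p,q] (with p < q) to q − p. For instance
  ∂RT = T − R.
The resulting 6×12 matrix has rank 5, and its Smith normal form has invariant factors (1,1,1,1,1).

The boundary map ∂_2: C_2 → C_1 maps a triangle to the signed sum of its edges. For instance
  ∂PQR = QR − PR + PQ,
  ∂PRU = RU − PU + PR.
This gives a 12×6 integer matrix of rank 6; reducing to Smith normal form yields diagonal entries (1,1,1,1,1,1).

Computing H_k = (kernel of ∂_k) / (image of ∂_{k+1}):

  H_0: rank C_0 − rank ∂_1 = 6 − 5 = 1, and the invariant factors of ∂_1 are all 1, so H_0 = Z.

H_0 = Z.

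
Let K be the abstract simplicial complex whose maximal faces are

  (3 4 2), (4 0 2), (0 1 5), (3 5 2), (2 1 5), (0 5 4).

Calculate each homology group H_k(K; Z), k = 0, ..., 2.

H_0 = Z,  H_1 = Z,  H_2 = 0.

We work with the vertex ordering 0 < 1 < 2 < 3 < 4 < 5. The simplices of K, each written with vertices in increasing order, are:

  0-simplices (6): [0], [1], [2], [3], [4], [5]
  1-simplices (12): [0,1], [0,2], [0,4], [0,5], [1,2], [1,5], [2,3], [2,4], [2,5], [3,4], [3,5], [4,5]
  2-simplices (6): [0,1,5], [0,2,4], [0,4,5], [1,2,5], [2,3,4], [2,3,5]

Hence C_0 ≅ Z^6, C_1 ≅ Z^12, C_2 ≅ Z^6.

The boundary map ∂_1: C_1 → C_0 maps an edge to its endpoints' difference, ∂[p,q] = q − p.
The 6×12 boundary matrix has rank 5 and Smith normal form diag(1,1,1,1,1).

The boundary map ∂_2: C_2 → C_1 acts by ∂[p,q,r] = [q,r] − [p,r] + [p,q]. For instance
  ∂[1,2,5] = [2,5] − [1,5] + [1,2],
  ∂[2,3,5] = [3,5] − [2,5] + [2,3].
The 12×6 boundary matrix has rank 6 and Smith normal form diag(1,1,1,1,1,1).

From H_k ≅ ker(∂_k) / im(∂_{k+1}) we obtain:

  H_0: rank C_0 − rank ∂_1 = 6 − 5 = 1, and the invariant factors of ∂_1 are all 1, so H_0 = Z.
  H_1: rank ker ∂_1 − rank ∂_2 = (12 − 5) − 6 = 1, and the invariant factors of ∂_2 are all 1, so H_1 = Z.
  H_2: rank ker ∂_2 − rank ∂_3 = (6 − 6) − 0 = 0, and there is no ∂_3, so H_2 = 0.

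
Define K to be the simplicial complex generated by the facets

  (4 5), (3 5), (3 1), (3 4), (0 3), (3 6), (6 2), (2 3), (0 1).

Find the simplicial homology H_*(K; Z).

Take the total order 0 < 1 < 2 < 3 < 4 < 5 < 6 on the vertex set. Then K (dimension 1) consists of the simplices:

  0-simplices (7): [0], [1], [2], [3], [4], [5], [6]
  1-simplices (9): [0,1], [0,3], [1,3], [2,3], [2,6], [3,4], [3,5], [3,6], [4,5]

Hence C_0 ≅ Z^7, C_1 ≅ Z^9.

∂_1: C_1 → C_0 sends each edge [p,q] (with p < q) to q − p. For instance
  ∂[0,3] = [3] − [0].
As a 7×9 matrix over Z this has rank 6, with invariant factors (1,1,1,1,1,1).

Now H_k = ker ∂_k / im ∂_{k+1}, so:

  H_0: rank C_0 − rank ∂_1 = 7 − 6 = 1, and the invariant factors of ∂_1 are all 1, so H_0 = Z.
  H_1: rank ker ∂_1 − rank ∂_2 = (9 − 6) − 0 = 3, and there is no ∂_2, so H_1 = Z^3.

H_0 = Z,  H_1 = Z^3.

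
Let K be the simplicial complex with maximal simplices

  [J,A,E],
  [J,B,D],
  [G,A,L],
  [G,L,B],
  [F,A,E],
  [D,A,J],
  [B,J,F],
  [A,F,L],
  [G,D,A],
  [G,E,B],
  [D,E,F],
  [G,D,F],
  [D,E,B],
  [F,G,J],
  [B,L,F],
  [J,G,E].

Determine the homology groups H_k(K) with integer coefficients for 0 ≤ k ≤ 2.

H_0 = Z,  H_1 = Z^2,  H_2 = Z.

Take the total order A < B < D < E < F < G < J < L on the vertex set. Then K (dimension 2) consists of the simplices:

  0-simplices (8): A, B, D, E, F, G, J, L
  1-simplices (24): AD, AE, AF, AG, AJ, AL, BD, BE, BF, BG, BJ, BL, DE, DF, DG, DJ, EF, EG, EJ, FG, FJ, FL, GJ, GL
  2-simplices (16): ADG, ADJ, AEF, AEJ, AFL, AGL, BDE, BDJ, BEG, BFJ, BFL, BGL, DEF, DFG, EGJ, FGJ

Hence C_0 ≅ Z^8, C_1 ≅ Z^24, C_2 ≅ Z^16.

∂_1: C_1 → C_0 sends each edge [p,q] (with p < q) to q − p.
This gives a 8×24 integer matrix of rank 7; reducing to Smith normal form yields diagonal entries (1,1,1,1,1,1,1).

Boundary ∂_2: C_2 → C_1 acts by ∂[p,q,r] = [q,r] − [p,r] + [p,q]. For instance
  ∂FGJ = GJ − FJ + FG,
  ∂DFG = FG − DG + DF.
This gives a 24×16 integer matrix of rank 15; reducing to Smith normal form yields diagonal entries (1,1,1,1,1,1,1,1,1,1,1,1,1,1,1).

From H_k ≅ ker(∂_k) / im(∂_{k+1}) we obtain:

  H_0: rank C_0 − rank ∂_1 = 8 − 7 = 1, and the invariant factors of ∂_1 are all 1, so H_0 = Z.
  H_1: rank ker ∂_1 − rank ∂_2 = (24 − 7) − 15 = 2, and the invariant factors of ∂_2 are all 1, so H_1 = Z^2.
  H_2: rank ker ∂_2 − rank ∂_3 = (16 − 15) − 0 = 1, and there is no ∂_3, so H_2 = Z.

(K is a triangulation of the torus T^2.)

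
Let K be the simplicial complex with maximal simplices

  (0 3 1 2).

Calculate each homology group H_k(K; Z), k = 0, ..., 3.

H_0 = Z,  H_1 = 0,  H_2 = 0,  H_3 = 0.

Take the total order 0 < 1 < 2 < 3 on the vertex set. Then K (dimension 3) consists of the simplices:

  0-simplices (4): [0], [1], [2], [3]
  1-simplices (6): [0,1], [0,2], [0,3], [1,2], [1,3], [2,3]
  2-simplices (4): [0,1,2], [0,1,3], [0,2,3], [1,2,3]
  3-simplices (1): [0,1,2,3]

giving chain groups C_0 ≅ Z^4, C_1 ≅ Z^6, C_2 ≅ Z^4, C_3 ≅ Z^1.

∂_1: C_1 → C_0 is given by ∂[p,q] = [q] − [p].
The resulting 4×6 matrix has rank 3, and its Smith normal form has invariant factors (1,1,1).

Boundary ∂_2: C_2 → C_1 maps a triangle to the signed sum of its edges. For instance
  ∂[0,2,3] = [2,3] − [0,3] + [0,2],
  ∂[0,1,2] = [1,2] − [0,2] + [0,1].
As a 6×4 matrix over Z this has rank 3, with invariant factors (1,1,1).

The boundary map ∂_3: C_3 → C_2 sends each 3-simplex σ to the alternating sum Σ_i (−1)^i (σ with its i-th vertex removed). For instance
  ∂[0,1,2,3] = [1,2,3] − [0,2,3] + [0,1,3] − [0,1,2].
The 4×1 boundary matrix has rank 1 and Smith normal form diag(1).

Computing H_k = (kernel of ∂_k) / (image of ∂_{k+1}):

  H_0: rank C_0 − rank ∂_1 = 4 − 3 = 1, and the invariant factors of ∂_1 are all 1, so H_0 ≅ Z.
  H_1: rank ker ∂_1 − rank ∂_2 = (6 − 3) − 3 = 0, and the invariant factors of ∂_2 are all 1, so H_1 ≅ 0.
  H_2: rank ker ∂_2 − rank ∂_3 = (4 − 3) − 1 = 0, and the invariant factors of ∂_3 are all 1, so H_2 ≅ 0.
  H_3: rank ker ∂_3 − rank ∂_4 = (1 − 1) − 0 = 0, and there is no ∂_4, so H_3 ≅ 0.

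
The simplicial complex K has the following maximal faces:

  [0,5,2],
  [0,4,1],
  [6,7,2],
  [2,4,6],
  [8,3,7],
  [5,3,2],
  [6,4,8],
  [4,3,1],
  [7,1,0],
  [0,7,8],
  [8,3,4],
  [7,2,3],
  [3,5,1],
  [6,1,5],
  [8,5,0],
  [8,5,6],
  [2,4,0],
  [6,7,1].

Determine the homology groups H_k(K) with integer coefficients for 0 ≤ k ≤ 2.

Order the vertices as 0 < 1 < 2 < 3 < 4 < 5 < 6 < 7 < 8. Listing each simplex with vertices in this order, K has dimension 2 with simplices:

  0-simplices (9): [0], [1], [2], [3], [4], [5], [6], [7], [8]
  1-simplices (27): (27 of them)
  2-simplices (18): [0,1,4], [0,1,7], [0,2,4], [0,2,5], [0,5,8], [0,7,8], [1,3,4], [1,3,5], [1,5,6], [1,6,7], [2,3,5], [2,3,7], [2,4,6], [2,6,7], [3,4,8], [3,7,8], [4,6,8], [5,6,8]

Hence C_0 ≅ Z^9, C_1 ≅ Z^27, C_2 ≅ Z^18.

The boundary map ∂_1: C_1 → C_0 maps an edge to its endpoints' difference, ∂[p,q] = q − p. For instance
  ∂[2,4] = [4] − [2].
This gives a 9×27 integer matrix of rank 8; reducing to Smith normal form yields diagonal entries (1,1,1,1,1,1,1,1).

Boundary ∂_2: C_2 → C_1 maps a triangle to the signed sum of its edges. For instance
  ∂[3,7,8] = [7,8] − [3,8] + [3,7],
  ∂[1,5,6] = [5,6] − [1,6] + [1,5].
The resulting 27×18 matrix has rank 17, and its Smith normal form has invariant factors (1,1,1,1,1,1,1,1,1,1,1,1,1,1,1,1,1).

From H_k ≅ ker(∂_k) / im(∂_{k+1}) we obtain:

  H_0: rank C_0 − rank ∂_1 = 9 − 8 = 1, and the invariant factors of ∂_1 are all 1, so H_0 ≅ Z.
  H_1: rank ker ∂_1 − rank ∂_2 = (27 − 8) − 17 = 2, and the invariant factors of ∂_2 are all 1, so H_1 ≅ Z^2.
  H_2: rank ker ∂_2 − rank ∂_3 = (18 − 17) − 0 = 1, and there is no ∂_3, so H_2 ≅ Z.

As a check, the Euler characteristic is 9 − 27 + 18 = 0, which agrees with 1 − 2 + 1 = 0.
(K is a triangulation of the torus T^2.)

H_0 ≅ Z,  H_1 ≅ Z^2,  H_2 ≅ Z.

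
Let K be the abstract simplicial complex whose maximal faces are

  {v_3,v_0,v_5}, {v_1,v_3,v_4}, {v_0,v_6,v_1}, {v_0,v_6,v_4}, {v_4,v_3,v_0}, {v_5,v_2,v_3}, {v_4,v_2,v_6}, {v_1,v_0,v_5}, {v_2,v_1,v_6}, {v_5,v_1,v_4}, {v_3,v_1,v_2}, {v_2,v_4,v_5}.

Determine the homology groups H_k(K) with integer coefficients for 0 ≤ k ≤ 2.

H_0 ≅ Z,  H_1 ≅ Z_2,  H_2 = 0.

Fix the vertex order v_0 < v_1 < v_2 < v_3 < v_4 < v_5 < v_6 and write every simplex with vertices in increasing order. Then dim K = 2 and the simplices of K are:

  0-simplices (7): [v_0], [v_1], [v_2], [v_3], [v_4], [v_5], [v_6]
  1-simplices (18): (18 of them)
  2-simplices (12): (12 of them)

Hence C_0 ≅ Z^7, C_1 ≅ Z^18, C_2 ≅ Z^12.

Boundary ∂_1: C_1 → C_0 sends each edge [p,q] (with p < q) to q − p.
As a 7×18 matrix over Z this has rank 6, with invariant factors (1,1,1,1,1,1).

∂_2: C_2 → C_1 sends each 2-simplex [p,q,r] to [q,r] − [p,r] + [p,q]. For instance
  ∂[v_1,v_4,v_5] = [v_4,v_5] − [v_1,v_5] + [v_1,v_4],
  ∂[v_2,v_4,v_6] = [v_4,v_6] − [v_2,v_6] + [v_2,v_4].
The resulting 18×12 matrix has rank 12, and its Smith normal form has invariant factors (1,1,1,1,1,1,1,1,1,1,1,2).

From H_k ≅ ker(∂_k) / im(∂_{k+1}) we obtain:

  H_0: rank C_0 − rank ∂_1 = 7 − 6 = 1, and the invariant factors of ∂_1 are all 1, so H_0 = Z.
  H_1: rank ker ∂_1 − rank ∂_2 = (18 − 6) − 12 = 0, and ∂_2 has invariant factor 2 > 1, so H_1 = Z_2.
  H_2: rank ker ∂_2 − rank ∂_3 = (12 − 12) − 0 = 0, and there is no ∂_3, so H_2 = 0.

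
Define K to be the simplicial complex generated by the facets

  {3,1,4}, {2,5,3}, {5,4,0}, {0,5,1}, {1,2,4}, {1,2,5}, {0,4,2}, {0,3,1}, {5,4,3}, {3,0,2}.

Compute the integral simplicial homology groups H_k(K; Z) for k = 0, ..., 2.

Fix the vertex order 0 < 1 < 2 < 3 < 4 < 5 and write every simplex with vertices in increasing order. Then dim K = 2 and the simplices of K are:

  0-simplices (6): [0], [1], [2], [3], [4], [5]
  1-simplices (15): [0,1], [0,2], [0,3], [0,4], [0,5], [1,2], [1,3], [1,4], [1,5], [2,3], [2,4], [2,5], [3,4], [3,5], [4,5]
  2-simplices (10): [0,1,3], [0,1,5], [0,2,3], [0,2,4], [0,4,5], [1,2,4], [1,2,5], [1,3,4], [2,3,5], [3,4,5]

Hence C_0 ≅ Z^6, C_1 ≅ Z^15, C_2 ≅ Z^10.

∂_1: C_1 → C_0 sends each edge [p,q] (with p < q) to q − p. For instance
  ∂[1,3] = [3] − [1].
The 6×15 boundary matrix has rank 5 and Smith normal form diag(1,1,1,1,1).

The boundary map ∂_2: C_2 → C_1 acts by ∂[p,q,r] = [q,r] − [p,r] + [p,q]. For instance
  ∂[2,3,5] = [3,5] − [2,5] + [2,3],
  ∂[0,2,3] = [2,3] − [0,3] + [0,2].
The 15×10 boundary matrix has rank 10 and Smith normal form diag(1,1,1,1,1,1,1,1,1,2).

Reading off H_k = ker ∂_k / im ∂_{k+1}:

  H_0: rank C_0 − rank ∂_1 = 6 − 5 = 1, and the invariant factors of ∂_1 are all 1, so H_0 = Z.
  H_1: rank ker ∂_1 − rank ∂_2 = (15 − 5) − 10 = 0, and ∂_2 has invariant factor 2 > 1, so H_1 = Z_2.
  H_2: rank ker ∂_2 − rank ∂_3 = (10 − 10) − 0 = 0, and there is no ∂_3, so H_2 = 0.

H_0 = Z,  H_1 = Z_2,  H_2 = 0.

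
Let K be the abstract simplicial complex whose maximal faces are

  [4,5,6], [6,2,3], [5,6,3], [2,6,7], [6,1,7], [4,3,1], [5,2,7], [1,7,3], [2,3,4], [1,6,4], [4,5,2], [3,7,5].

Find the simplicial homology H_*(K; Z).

K has 7 vertices, 18 edges, 12 triangles.
rank ∂_0 = 0, rank ∂_1 = 6 ⇒ b_0 = 7 − 0 − 6 = 1; all invariant factors of ∂_1 are 1 so no torsion. So H_0 = Z.
rank ∂_1 = 6, rank ∂_2 = 12 ⇒ b_1 = 18 − 6 − 12 = 0; ∂_2 has invariant factor(s) [2] giving torsion. So H_1 = Z/2.
rank ∂_2 = 12, rank ∂_3 = 0 ⇒ b_2 = 12 − 12 − 0 = 0. So H_2 = 0.

H_0 ≅ Z,  H_1 ≅ Z/2,  H_2 = 0.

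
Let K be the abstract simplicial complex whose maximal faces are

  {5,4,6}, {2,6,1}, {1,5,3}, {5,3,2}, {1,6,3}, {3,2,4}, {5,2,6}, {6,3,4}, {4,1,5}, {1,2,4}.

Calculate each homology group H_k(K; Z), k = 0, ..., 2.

Take the total order 1 < 2 < 3 < 4 < 5 < 6 on the vertex set. Then K (dimension 2) consists of the simplices:

  0-simplices (6): [1], [2], [3], [4], [5], [6]
  1-simplices (15): [1,2], [1,3], [1,4], [1,5], [1,6], [2,3], [2,4], [2,5], [2,6], [3,4], [3,5], [3,6], [4,5], [4,6], [5,6]
  2-simplices (10): [1,2,4], [1,2,6], [1,3,5], [1,3,6], [1,4,5], [2,3,4], [2,3,5], [2,5,6], [3,4,6], [4,5,6]

giving chain groups C_0 ≅ Z^6, C_1 ≅ Z^15, C_2 ≅ Z^10.

∂_1: C_1 → C_0 maps an edge to its endpoints' difference, ∂[p,q] = q − p. For instance
  ∂[3,6] = [6] − [3].
As a 6×15 matrix over Z this has rank 5, with invariant factors (1,1,1,1,1).

The boundary map ∂_2: C_2 → C_1 acts by ∂[p,q,r] = [q,r] − [p,r] + [p,q]. For instance
  ∂[1,3,6] = [3,6] − [1,6] + [1,3],
  ∂[1,3,5] = [3,5] − [1,5] + [1,3].
The 15×10 boundary matrix has rank 10 and Smith normal form diag(1,1,1,1,1,1,1,1,1,2).

From H_k ≅ ker(∂_k) / im(∂_{k+1}) we obtain:

  H_0: rank C_0 − rank ∂_1 = 6 − 5 = 1, and the invariant factors of ∂_1 are all 1, so H_0 ≅ Z.
  H_1: rank ker ∂_1 − rank ∂_2 = (15 − 5) − 10 = 0, and ∂_2 has invariant factor 2 > 1, so H_1 ≅ Z/2.
  H_2: rank ker ∂_2 − rank ∂_3 = (10 − 10) − 0 = 0, and there is no ∂_3, so H_2 ≅ 0.

As a check, the Euler characteristic is 6 − 15 + 10 = 1, which agrees with 1 − 0 + 0 = 1.

H_0 = Z,  H_1 = Z/2,  H_2 = 0.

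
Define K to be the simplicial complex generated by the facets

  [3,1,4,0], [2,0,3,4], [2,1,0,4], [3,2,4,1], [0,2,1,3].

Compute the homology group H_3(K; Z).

We work with the vertex ordering 0 < 1 < 2 < 3 < 4. The simplices of K, each written with vertices in increasing order, are:

  0-simplices (5): [0], [1], [2], [3], [4]
  1-simplices (10): [0,1], [0,2], [0,3], [0,4], [1,2], [1,3], [1,4], [2,3], [2,4], [3,4]
  2-simplices (10): [0,1,2], [0,1,3], [0,1,4], [0,2,3], [0,2,4], [0,3,4], [1,2,3], [1,2,4], [1,3,4], [2,3,4]
  3-simplices (5): [0,1,2,3], [0,1,2,4], [0,1,3,4], [0,2,3,4], [1,2,3,4]

so the chain groups are C_0 ≅ Z^5, C_1 ≅ Z^10, C_2 ≅ Z^10, C_3 ≅ Z^5.

Boundary ∂_1: C_1 → C_0 is given by ∂[p,q] = [q] − [p]. For instance
  ∂[1,2] = [2] − [1].
As a 5×10 matrix over Z this has rank 4, with invariant factors (1,1,1,1).

∂_2: C_2 → C_1 acts by ∂[p,q,r] = [q,r] − [p,r] + [p,q]. For instance
  ∂[0,1,3] = [1,3] − [0,3] + [0,1],
  ∂[1,2,3] = [2,3] − [1,3] + [1,2].
This gives a 10×10 integer matrix of rank 6; reducing to Smith normal form yields diagonal entries (1,1,1,1,1,1).

The boundary map ∂_3: C_3 → C_2 sends each 3-simplex σ to the alternating sum Σ_i (−1)^i (σ with its i-th vertex removed). For instance
  ∂[1,2,3,4] = [2,3,4] − [1,3,4] + [1,2,4] − [1,2,3],
  ∂[0,1,2,4] = [1,2,4] − [0,2,4] + [0,1,4] − [0,1,2].
As a 10×5 matrix over Z this has rank 4, with invariant factors (1,1,1,1).

Now H_k = ker ∂_k / im ∂_{k+1}, so:

  H_3: rank ker ∂_3 − rank ∂_4 = (5 − 4) − 0 = 1, and there is no ∂_4, so H_3 = Z.

(K is a triangulation of the 3-sphere S^3.)

H_3 ≅ Z.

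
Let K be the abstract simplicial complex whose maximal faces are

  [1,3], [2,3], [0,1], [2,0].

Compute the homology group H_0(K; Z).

H_0 ≅ Z.

Take the total order 0 < 1 < 2 < 3 on the vertex set. Then K (dimension 1) consists of the simplices:

  0-simplices (4): [0], [1], [2], [3]
  1-simplices (4): [0,1], [0,2], [1,3], [2,3]

giving chain groups C_0 ≅ Z^4, C_1 ≅ Z^4.

The boundary map ∂_1: C_1 → C_0 sends each edge [p,q] (with p < q) to q − p. For instance
  ∂[2,3] = [3] − [2].
As a 4×4 matrix over Z this has rank 3, with invariant factors (1,1,1).

Now H_k = ker ∂_k / im ∂_{k+1}, so:

  H_0: rank C_0 − rank ∂_1 = 4 − 3 = 1, and the invariant factors of ∂_1 are all 1, so H_0 = Z.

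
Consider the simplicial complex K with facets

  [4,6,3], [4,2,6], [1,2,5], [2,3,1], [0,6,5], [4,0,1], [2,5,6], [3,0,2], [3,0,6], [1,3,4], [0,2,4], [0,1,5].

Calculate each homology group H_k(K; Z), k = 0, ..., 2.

H_0 = Z,  H_1 = Z/2,  H_2 = 0.

K has 7 vertices, 18 edges, 12 triangles.
rank ∂_0 = 0, rank ∂_1 = 6 ⇒ b_0 = 7 − 0 − 6 = 1; all invariant factors of ∂_1 are 1 so no torsion. So H_0 ≅ Z.
rank ∂_1 = 6, rank ∂_2 = 12 ⇒ b_1 = 18 − 6 − 12 = 0; ∂_2 has invariant factor(s) [2] giving torsion. So H_1 ≅ Z/2.
rank ∂_2 = 12, rank ∂_3 = 0 ⇒ b_2 = 12 − 12 − 0 = 0. So H_2 ≅ 0.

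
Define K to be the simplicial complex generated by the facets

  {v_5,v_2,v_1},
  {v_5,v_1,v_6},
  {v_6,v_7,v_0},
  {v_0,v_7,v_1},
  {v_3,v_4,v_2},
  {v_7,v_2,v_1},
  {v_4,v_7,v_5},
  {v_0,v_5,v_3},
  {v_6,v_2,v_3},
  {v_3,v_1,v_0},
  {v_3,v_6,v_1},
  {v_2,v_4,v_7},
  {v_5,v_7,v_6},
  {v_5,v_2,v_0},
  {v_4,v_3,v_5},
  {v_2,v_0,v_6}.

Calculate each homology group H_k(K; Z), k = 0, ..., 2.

Take the total order v_0 < v_1 < v_2 < v_3 < v_4 < v_5 < v_6 < v_7 on the vertex set. Then K (dimension 2) consists of the simplices:

  0-simplices (8): [v_0], [v_1], [v_2], [v_3], [v_4], [v_5], [v_6], [v_7]
  1-simplices (24): (24 of them)
  2-simplices (16): (16 of them)

Hence C_0 ≅ Z^8, C_1 ≅ Z^24, C_2 ≅ Z^16.

Boundary ∂_1: C_1 → C_0 maps an edge to its endpoints' difference, ∂[p,q] = q − p.
This gives a 8×24 integer matrix of rank 7; reducing to Smith normal form yields diagonal entries (1,1,1,1,1,1,1).

∂_2: C_2 → C_1 sends each 2-simplex [p,q,r] to [q,r] − [p,r] + [p,q]. For instance
  ∂[v_2,v_3,v_6] = [v_3,v_6] − [v_2,v_6] + [v_2,v_3],
  ∂[v_1,v_2,v_5] = [v_2,v_5] − [v_1,v_5] + [v_1,v_2].
As a 24×16 matrix over Z this has rank 15, with invariant factors (1,1,1,1,1,1,1,1,1,1,1,1,1,1,1).

Reading off H_k = ker ∂_k / im ∂_{k+1}:

  H_0: rank C_0 − rank ∂_1 = 8 − 7 = 1, and the invariant factors of ∂_1 are all 1, so H_0 = Z.
  H_1: rank ker ∂_1 − rank ∂_2 = (24 − 7) − 15 = 2, and the invariant factors of ∂_2 are all 1, so H_1 = Z^2.
  H_2: rank ker ∂_2 − rank ∂_3 = (16 − 15) − 0 = 1, and there is no ∂_3, so H_2 = Z.

As a check, the Euler characteristic is 8 − 24 + 16 = 0, which agrees with 1 − 2 + 1 = 0.

H_0 = Z,  H_1 = Z^2,  H_2 = Z.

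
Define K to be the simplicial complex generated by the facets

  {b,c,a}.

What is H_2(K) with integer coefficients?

Order the vertices as a < b < c. Listing each simplex with vertices in this order, K has dimension 2 with simplices:

  0-simplices (3): a, b, c
  1-simplices (3): ab, ac, bc
  2-simplices (1): abc

giving chain groups C_0 ≅ Z^3, C_1 ≅ Z^3, C_2 ≅ Z^1.

∂_1: C_1 → C_0 maps an edge to its endpoints' difference, ∂[p,q] = q − p. For instance
  ∂ab = b − a.
This gives a 3×3 integer matrix of rank 2; reducing to Smith normal form yields diagonal entries (1,1).

The boundary map ∂_2: C_2 → C_1 acts by ∂[p,q,r] = [q,r] − [p,r] + [p,q]. For instance
  ∂abc = bc − ac + ab.
As a 3×1 matrix over Z this has rank 1, with invariant factors (1).

Now H_k = ker ∂_k / im ∂_{k+1}, so:

  H_2: rank ker ∂_2 − rank ∂_3 = (1 − 1) − 0 = 0, and there is no ∂_3, so H_2 = 0.

(K is a triangulation of the 2-simplex.)

H_2 ≅ 0.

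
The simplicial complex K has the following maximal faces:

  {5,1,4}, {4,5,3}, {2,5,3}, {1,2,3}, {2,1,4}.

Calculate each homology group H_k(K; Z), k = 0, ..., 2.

Fix the vertex order 1 < 2 < 3 < 4 < 5 and write every simplex with vertices in increasing order. Then dim K = 2 and the simplices of K are:

  0-simplices (5): [1], [2], [3], [4], [5]
  1-simplices (10): [1,2], [1,3], [1,4], [1,5], [2,3], [2,4], [2,5], [3,4], [3,5], [4,5]
  2-simplices (5): [1,2,3], [1,2,4], [1,4,5], [2,3,5], [3,4,5]

giving chain groups C_0 ≅ Z^5, C_1 ≅ Z^10, C_2 ≅ Z^5.

∂_1: C_1 → C_0 is given by ∂[p,q] = [q] − [p]. For instance
  ∂[1,4] = [4] − [1].
As a 5×10 matrix over Z this has rank 4, with invariant factors (1,1,1,1).

The boundary map ∂_2: C_2 → C_1 sends each 2-simplex [p,q,r] to [q,r] − [p,r] + [p,q]. For instance
  ∂[2,3,5] = [3,5] − [2,5] + [2,3],
  ∂[1,2,3] = [2,3] − [1,3] + [1,2].
The 10×5 boundary matrix has rank 5 and Smith normal form diag(1,1,1,1,1).

Now H_k = ker ∂_k / im ∂_{k+1}, so:

  H_0: rank C_0 − rank ∂_1 = 5 − 4 = 1, and the invariant factors of ∂_1 are all 1, so H_0 ≅ Z.
  H_1: rank ker ∂_1 − rank ∂_2 = (10 − 4) − 5 = 1, and the invariant factors of ∂_2 are all 1, so H_1 ≅ Z.
  H_2: rank ker ∂_2 − rank ∂_3 = (5 − 5) − 0 = 0, and there is no ∂_3, so H_2 ≅ 0.

H_0 ≅ Z,  H_1 ≅ Z,  H_2 = 0.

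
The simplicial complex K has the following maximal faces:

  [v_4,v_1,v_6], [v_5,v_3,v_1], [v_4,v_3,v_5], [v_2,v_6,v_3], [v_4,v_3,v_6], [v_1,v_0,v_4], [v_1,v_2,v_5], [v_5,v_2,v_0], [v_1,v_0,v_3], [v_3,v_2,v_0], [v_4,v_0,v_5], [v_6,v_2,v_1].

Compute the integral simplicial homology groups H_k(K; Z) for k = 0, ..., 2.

Order the vertices as v_0 < v_1 < v_2 < v_3 < v_4 < v_5 < v_6. Listing each simplex with vertices in this order, K has dimension 2 with simplices:

  0-simplices (7): [v_0], [v_1], [v_2], [v_3], [v_4], [v_5], [v_6]
  1-simplices (18): (18 of them)
  2-simplices (12): (12 of them)

so the chain groups are C_0 ≅ Z^7, C_1 ≅ Z^18, C_2 ≅ Z^12.

∂_1: C_1 → C_0 is given by ∂[p,q] = [q] − [p]. For instance
  ∂[v_0,v_3] = [v_3] − [v_0].
The 7×18 boundary matrix has rank 6 and Smith normal form diag(1,1,1,1,1,1).

∂_2: C_2 → C_1 sends each 2-simplex [p,q,r] to [q,r] − [p,r] + [p,q]. For instance
  ∂[v_1,v_2,v_5] = [v_2,v_5] − [v_1,v_5] + [v_1,v_2],
  ∂[v_1,v_4,v_6] = [v_4,v_6] − [v_1,v_6] + [v_1,v_4].
The 18×12 boundary matrix has rank 12 and Smith normal form diag(1,1,1,1,1,1,1,1,1,1,1,2).

Now H_k = ker ∂_k / im ∂_{k+1}, so:

  H_0: rank C_0 − rank ∂_1 = 7 − 6 = 1, and the invariant factors of ∂_1 are all 1, so H_0 ≅ Z.
  H_1: rank ker ∂_1 − rank ∂_2 = (18 − 6) − 12 = 0, and ∂_2 has invariant factor 2 > 1, so H_1 ≅ Z/2.
  H_2: rank ker ∂_2 − rank ∂_3 = (12 − 12) − 0 = 0, and there is no ∂_3, so H_2 ≅ 0.

(K is a triangulation of the real projective plane RP^2.)

H_0 = Z,  H_1 = Z/2,  H_2 = 0.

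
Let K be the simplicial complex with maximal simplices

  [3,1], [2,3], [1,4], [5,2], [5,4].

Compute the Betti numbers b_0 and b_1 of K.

b_0 = 1, b_1 = 1.

K has 5 vertices, 5 edges.
rank ∂_0 = 0, rank ∂_1 = 4 ⇒ b_0 = 5 − 0 − 4 = 1; all invariant factors of ∂_1 are 1 so no torsion. So H_0 = Z.
rank ∂_1 = 4, rank ∂_2 = 0 ⇒ b_1 = 5 − 4 − 0 = 1. So H_1 = Z.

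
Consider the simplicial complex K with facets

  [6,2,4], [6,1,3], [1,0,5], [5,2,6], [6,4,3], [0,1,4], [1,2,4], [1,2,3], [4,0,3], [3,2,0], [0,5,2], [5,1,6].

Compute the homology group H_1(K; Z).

H_1 = Z/2Z.

Take the total order 0 < 1 < 2 < 3 < 4 < 5 < 6 on the vertex set. Then K (dimension 2) consists of the simplices:

  0-simplices (7): [0], [1], [2], [3], [4], [5], [6]
  1-simplices (18): [0,1], [0,2], [0,3], [0,4], [0,5], [1,2], [1,3], [1,4], [1,5], [1,6], [2,3], [2,4], [2,5], [2,6], [3,4], [3,6], [4,6], [5,6]
  2-simplices (12): [0,1,4], [0,1,5], [0,2,3], [0,2,5], [0,3,4], [1,2,3], [1,2,4], [1,3,6], [1,5,6], [2,4,6], [2,5,6], [3,4,6]

so the chain groups are C_0 ≅ Z^7, C_1 ≅ Z^18, C_2 ≅ Z^12.

∂_1: C_1 → C_0 maps an edge to its endpoints' difference, ∂[p,q] = q − p.
The 7×18 boundary matrix has rank 6 and Smith normal form diag(1,1,1,1,1,1).

Boundary ∂_2: C_2 → C_1 sends each 2-simplex [p,q,r] to [q,r] − [p,r] + [p,q]. For instance
  ∂[0,3,4] = [3,4] − [0,4] + [0,3],
  ∂[1,3,6] = [3,6] − [1,6] + [1,3].
The resulting 18×12 matrix has rank 12, and its Smith normal form has invariant factors (1,1,1,1,1,1,1,1,1,1,1,2).

Computing H_k = (kernel of ∂_k) / (image of ∂_{k+1}):

  H_1: rank ker ∂_1 − rank ∂_2 = (18 − 6) − 12 = 0, and ∂_2 has invariant factor 2 > 1, so H_1 = Z/2Z.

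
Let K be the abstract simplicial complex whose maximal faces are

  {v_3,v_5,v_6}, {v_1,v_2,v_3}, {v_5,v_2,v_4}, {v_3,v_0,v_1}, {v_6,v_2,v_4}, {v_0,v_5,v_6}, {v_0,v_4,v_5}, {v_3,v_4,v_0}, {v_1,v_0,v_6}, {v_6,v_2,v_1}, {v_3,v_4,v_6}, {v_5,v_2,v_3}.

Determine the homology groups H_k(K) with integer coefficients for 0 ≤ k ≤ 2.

H_0 = Z,  H_1 = Z_2,  H_2 = 0.

We work with the vertex ordering v_0 < v_1 < v_2 < v_3 < v_4 < v_5 < v_6. The simplices of K, each written with vertices in increasing order, are:

  0-simplices (7): [v_0], [v_1], [v_2], [v_3], [v_4], [v_5], [v_6]
  1-simplices (18): (18 of them)
  2-simplices (12): (12 of them)

giving chain groups C_0 ≅ Z^7, C_1 ≅ Z^18, C_2 ≅ Z^12.

∂_1: C_1 → C_0 is given by ∂[p,q] = [q] − [p]. For instance
  ∂[v_0,v_3] = [v_3] − [v_0].
The resulting 7×18 matrix has rank 6, and its Smith normal form has invariant factors (1,1,1,1,1,1).

∂_2: C_2 → C_1 sends each 2-simplex [p,q,r] to [q,r] − [p,r] + [p,q]. For instance
  ∂[v_3,v_5,v_6] = [v_5,v_6] − [v_3,v_6] + [v_3,v_5],
  ∂[v_2,v_4,v_5] = [v_4,v_5] − [v_2,v_5] + [v_2,v_4].
The 18×12 boundary matrix has rank 12 and Smith normal form diag(1,1,1,1,1,1,1,1,1,1,1,2).

Computing H_k = (kernel of ∂_k) / (image of ∂_{k+1}):

  H_0: rank C_0 − rank ∂_1 = 7 − 6 = 1, and the invariant factors of ∂_1 are all 1, so H_0 = Z.
  H_1: rank ker ∂_1 − rank ∂_2 = (18 − 6) − 12 = 0, and ∂_2 has invariant factor 2 > 1, so H_1 = Z_2.
  H_2: rank ker ∂_2 − rank ∂_3 = (12 − 12) − 0 = 0, and there is no ∂_3, so H_2 = 0.

As a check, the Euler characteristic is 7 − 18 + 12 = 1, which agrees with 1 − 0 + 0 = 1.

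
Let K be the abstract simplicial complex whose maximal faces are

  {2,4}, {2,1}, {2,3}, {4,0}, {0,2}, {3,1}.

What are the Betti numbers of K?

b_0 = 1, b_1 = 2.

Take the total order 0 < 1 < 2 < 3 < 4 on the vertex set. Then K (dimension 1) consists of the simplices:

  0-simplices (5): [0], [1], [2], [3], [4]
  1-simplices (6): [0,2], [0,4], [1,2], [1,3], [2,3], [2,4]

Hence C_0 ≅ Z^5, C_1 ≅ Z^6.

Boundary ∂_1: C_1 → C_0 maps an edge to its endpoints' difference, ∂[p,q] = q − p. For instance
  ∂[2,4] = [4] − [2].
The resulting 5×6 matrix has rank 4, and its Smith normal form has invariant factors (1,1,1,1).

Now H_k = ker ∂_k / im ∂_{k+1}, so:

  H_0: rank C_0 − rank ∂_1 = 5 − 4 = 1, and the invariant factors of ∂_1 are all 1, so H_0 ≅ Z.
  H_1: rank ker ∂_1 − rank ∂_2 = (6 − 4) − 0 = 2, and there is no ∂_2, so H_1 ≅ Z^2.

(K is a triangulation of a wedge of 2 circles.)

Hence the Betti numbers are b_0 = 1, b_1 = 2.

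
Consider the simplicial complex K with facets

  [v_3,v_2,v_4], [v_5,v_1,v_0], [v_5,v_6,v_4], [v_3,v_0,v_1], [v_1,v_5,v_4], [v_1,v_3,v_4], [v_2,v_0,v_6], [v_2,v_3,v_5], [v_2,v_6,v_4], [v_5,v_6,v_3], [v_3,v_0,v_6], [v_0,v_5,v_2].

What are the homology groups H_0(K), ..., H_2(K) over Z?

We work with the vertex ordering v_0 < v_1 < v_2 < v_3 < v_4 < v_5 < v_6. The simplices of K, each written with vertices in increasing order, are:

  0-simplices (7): [v_0], [v_1], [v_2], [v_3], [v_4], [v_5], [v_6]
  1-simplices (18): (18 of them)
  2-simplices (12): (12 of them)

Hence C_0 ≅ Z^7, C_1 ≅ Z^18, C_2 ≅ Z^12.

∂_1: C_1 → C_0 is given by ∂[p,q] = [q] − [p]. For instance
  ∂[v_1,v_3] = [v_3] − [v_1].
The 7×18 boundary matrix has rank 6 and Smith normal form diag(1,1,1,1,1,1).

∂_2: C_2 → C_1 maps a triangle to the signed sum of its edges. For instance
  ∂[v_1,v_3,v_4] = [v_3,v_4] − [v_1,v_4] + [v_1,v_3],
  ∂[v_1,v_4,v_5] = [v_4,v_5] − [v_1,v_5] + [v_1,v_4].
This gives a 18×12 integer matrix of rank 12; reducing to Smith normal form yields diagonal entries (1,1,1,1,1,1,1,1,1,1,1,2).

Reading off H_k = ker ∂_k / im ∂_{k+1}:

  H_0: rank C_0 − rank ∂_1 = 7 − 6 = 1, and the invariant factors of ∂_1 are all 1, so H_0 ≅ Z.
  H_1: rank ker ∂_1 − rank ∂_2 = (18 − 6) − 12 = 0, and ∂_2 has invariant factor 2 > 1, so H_1 ≅ Z/2.
  H_2: rank ker ∂_2 − rank ∂_3 = (12 − 12) − 0 = 0, and there is no ∂_3, so H_2 ≅ 0.

(K is a triangulation of the real projective plane RP^2.)

H_0 ≅ Z,  H_1 ≅ Z/2,  H_2 = 0.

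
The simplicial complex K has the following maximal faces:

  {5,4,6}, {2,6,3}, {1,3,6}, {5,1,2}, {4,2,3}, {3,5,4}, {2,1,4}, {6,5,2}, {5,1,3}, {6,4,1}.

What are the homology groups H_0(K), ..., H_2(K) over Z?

H_0 ≅ Z,  H_1 ≅ Z/2,  H_2 = 0.

Fix the vertex order 1 < 2 < 3 < 4 < 5 < 6 and write every simplex with vertices in increasing order. Then dim K = 2 and the simplices of K are:

  0-simplices (6): [1], [2], [3], [4], [5], [6]
  1-simplices (15): [1,2], [1,3], [1,4], [1,5], [1,6], [2,3], [2,4], [2,5], [2,6], [3,4], [3,5], [3,6], [4,5], [4,6], [5,6]
  2-simplices (10): [1,2,4], [1,2,5], [1,3,5], [1,3,6], [1,4,6], [2,3,4], [2,3,6], [2,5,6], [3,4,5], [4,5,6]

giving chain groups C_0 ≅ Z^6, C_1 ≅ Z^15, C_2 ≅ Z^10.

The boundary map ∂_1: C_1 → C_0 is given by ∂[p,q] = [q] − [p]. For instance
  ∂[2,6] = [6] − [2].
This gives a 6×15 integer matrix of rank 5; reducing to Smith normal form yields diagonal entries (1,1,1,1,1).

∂_2: C_2 → C_1 sends each 2-simplex [p,q,r] to [q,r] − [p,r] + [p,q]. For instance
  ∂[2,3,4] = [3,4] − [2,4] + [2,3],
  ∂[2,5,6] = [5,6] − [2,6] + [2,5].
This gives a 15×10 integer matrix of rank 10; reducing to Smith normal form yields diagonal entries (1,1,1,1,1,1,1,1,1,2).

Now H_k = ker ∂_k / im ∂_{k+1}, so:

  H_0: rank C_0 − rank ∂_1 = 6 − 5 = 1, and the invariant factors of ∂_1 are all 1, so H_0 = Z.
  H_1: rank ker ∂_1 − rank ∂_2 = (15 − 5) − 10 = 0, and ∂_2 has invariant factor 2 > 1, so H_1 = Z/2.
  H_2: rank ker ∂_2 − rank ∂_3 = (10 − 10) − 0 = 0, and there is no ∂_3, so H_2 = 0.

As a check, the Euler characteristic is 6 − 15 + 10 = 1, which agrees with 1 − 0 + 0 = 1.
(K is a triangulation of the real projective plane RP^2.)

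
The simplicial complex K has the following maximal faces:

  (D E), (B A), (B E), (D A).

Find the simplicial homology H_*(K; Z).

We work with the vertex ordering A < B < D < E. The simplices of K, each written with vertices in increasing order, are:

  0-simplices (4): A, B, D, E
  1-simplices (4): AB, AD, BE, DE

Hence C_0 ≅ Z^4, C_1 ≅ Z^4.

∂_1: C_1 → C_0 sends each edge [p,q] (with p < q) to q − p.
As a 4×4 matrix over Z this has rank 3, with invariant factors (1,1,1).

Computing H_k = (kernel of ∂_k) / (image of ∂_{k+1}):

  H_0: rank C_0 − rank ∂_1 = 4 − 3 = 1, and the invariant factors of ∂_1 are all 1, so H_0 ≅ Z.
  H_1: rank ker ∂_1 − rank ∂_2 = (4 − 3) − 0 = 1, and there is no ∂_2, so H_1 ≅ Z.

As a check, the Euler characteristic is 4 − 4 = 0, which agrees with 1 − 1 = 0.

H_0 = Z,  H_1 = Z.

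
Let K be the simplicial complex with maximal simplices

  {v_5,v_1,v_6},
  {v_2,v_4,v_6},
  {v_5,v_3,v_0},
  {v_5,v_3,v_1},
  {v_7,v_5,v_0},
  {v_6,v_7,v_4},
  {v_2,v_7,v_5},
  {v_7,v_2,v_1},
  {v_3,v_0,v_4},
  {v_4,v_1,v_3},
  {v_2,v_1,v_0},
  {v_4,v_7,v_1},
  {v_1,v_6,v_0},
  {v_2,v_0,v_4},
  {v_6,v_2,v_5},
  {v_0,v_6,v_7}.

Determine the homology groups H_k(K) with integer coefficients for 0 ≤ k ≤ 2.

Fix the vertex order v_0 < v_1 < v_2 < v_3 < v_4 < v_5 < v_6 < v_7 and write every simplex with vertices in increasing order. Then dim K = 2 and the simplices of K are:

  0-simplices (8): [v_0], [v_1], [v_2], [v_3], [v_4], [v_5], [v_6], [v_7]
  1-simplices (24): (24 of them)
  2-simplices (16): (16 of them)

Hence C_0 ≅ Z^8, C_1 ≅ Z^24, C_2 ≅ Z^16.

Boundary ∂_1: C_1 → C_0 is given by ∂[p,q] = [q] − [p]. For instance
  ∂[v_2,v_5] = [v_5] − [v_2].
As a 8×24 matrix over Z this has rank 7, with invariant factors (1,1,1,1,1,1,1).

∂_2: C_2 → C_1 sends each 2-simplex [p,q,r] to [q,r] − [p,r] + [p,q]. For instance
  ∂[v_0,v_6,v_7] = [v_6,v_7] − [v_0,v_7] + [v_0,v_6],
  ∂[v_1,v_2,v_7] = [v_2,v_7] − [v_1,v_7] + [v_1,v_2].
This gives a 24×16 integer matrix of rank 15; reducing to Smith normal form yields diagonal entries (1,1,1,1,1,1,1,1,1,1,1,1,1,1,1).

Now H_k = ker ∂_k / im ∂_{k+1}, so:

  H_0: rank C_0 − rank ∂_1 = 8 − 7 = 1, and the invariant factors of ∂_1 are all 1, so H_0 ≅ Z.
  H_1: rank ker ∂_1 − rank ∂_2 = (24 − 7) − 15 = 2, and the invariant factors of ∂_2 are all 1, so H_1 ≅ Z^2.
  H_2: rank ker ∂_2 − rank ∂_3 = (16 − 15) − 0 = 1, and there is no ∂_3, so H_2 ≅ Z.

As a check, the Euler characteristic is 8 − 24 + 16 = 0, which agrees with 1 − 2 + 1 = 0.

H_0 = Z,  H_1 = Z^2,  H_2 = Z.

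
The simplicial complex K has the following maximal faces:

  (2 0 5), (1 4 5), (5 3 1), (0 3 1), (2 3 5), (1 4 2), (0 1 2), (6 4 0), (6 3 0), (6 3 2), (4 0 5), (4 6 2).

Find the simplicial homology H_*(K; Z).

Fix the vertex order 0 < 1 < 2 < 3 < 4 < 5 < 6 and write every simplex with vertices in increasing order. Then dim K = 2 and the simplices of K are:

  0-simplices (7): [0], [1], [2], [3], [4], [5], [6]
  1-simplices (18): [0,1], [0,2], [0,3], [0,4], [0,5], [0,6], [1,2], [1,3], [1,4], [1,5], [2,3], [2,4], [2,5], [2,6], [3,5], [3,6], [4,5], [4,6]
  2-simplices (12): [0,1,2], [0,1,3], [0,2,5], [0,3,6], [0,4,5], [0,4,6], [1,2,4], [1,3,5], [1,4,5], [2,3,5], [2,3,6], [2,4,6]

so the chain groups are C_0 ≅ Z^7, C_1 ≅ Z^18, C_2 ≅ Z^12.

Boundary ∂_1: C_1 → C_0 maps an edge to its endpoints' difference, ∂[p,q] = q − p. For instance
  ∂[1,2] = [2] − [1].
This gives a 7×18 integer matrix of rank 6; reducing to Smith normal form yields diagonal entries (1,1,1,1,1,1).

The boundary map ∂_2: C_2 → C_1 sends each 2-simplex [p,q,r] to [q,r] − [p,r] + [p,q]. For instance
  ∂[0,1,3] = [1,3] − [0,3] + [0,1],
  ∂[0,3,6] = [3,6] − [0,6] + [0,3].
As a 18×12 matrix over Z this has rank 12, with invariant factors (1,1,1,1,1,1,1,1,1,1,1,2).

Reading off H_k = ker ∂_k / im ∂_{k+1}:

  H_0: rank C_0 − rank ∂_1 = 7 − 6 = 1, and the invariant factors of ∂_1 are all 1, so H_0 = Z.
  H_1: rank ker ∂_1 − rank ∂_2 = (18 − 6) − 12 = 0, and ∂_2 has invariant factor 2 > 1, so H_1 = Z/2.
  H_2: rank ker ∂_2 − rank ∂_3 = (12 − 12) − 0 = 0, and there is no ∂_3, so H_2 = 0.

(K is a triangulation of the real projective plane RP^2.)

H_0 ≅ Z,  H_1 ≅ Z/2,  H_2 = 0.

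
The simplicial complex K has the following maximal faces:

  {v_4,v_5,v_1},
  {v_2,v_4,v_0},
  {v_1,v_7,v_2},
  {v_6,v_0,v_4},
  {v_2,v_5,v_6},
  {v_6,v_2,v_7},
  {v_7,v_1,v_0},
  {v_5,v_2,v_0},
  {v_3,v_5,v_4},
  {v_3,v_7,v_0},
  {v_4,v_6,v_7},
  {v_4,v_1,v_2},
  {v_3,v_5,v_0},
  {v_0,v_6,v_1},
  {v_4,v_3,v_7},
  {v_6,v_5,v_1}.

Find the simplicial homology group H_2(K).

H_2 = Z.

Order the vertices as v_0 < v_1 < v_2 < v_3 < v_4 < v_5 < v_6 < v_7. Listing each simplex with vertices in this order, K has dimension 2 with simplices:

  0-simplices (8): [v_0], [v_1], [v_2], [v_3], [v_4], [v_5], [v_6], [v_7]
  1-simplices (24): (24 of them)
  2-simplices (16): (16 of them)

so the chain groups are C_0 ≅ Z^8, C_1 ≅ Z^24, C_2 ≅ Z^16.

∂_1: C_1 → C_0 is given by ∂[p,q] = [q] − [p]. For instance
  ∂[v_1,v_2] = [v_2] − [v_1].
As a 8×24 matrix over Z this has rank 7, with invariant factors (1,1,1,1,1,1,1).

The boundary map ∂_2: C_2 → C_1 acts by ∂[p,q,r] = [q,r] − [p,r] + [p,q]. For instance
  ∂[v_0,v_3,v_7] = [v_3,v_7] − [v_0,v_7] + [v_0,v_3],
  ∂[v_1,v_2,v_7] = [v_2,v_7] − [v_1,v_7] + [v_1,v_2].
The resulting 24×16 matrix has rank 15, and its Smith normal form has invariant factors (1,1,1,1,1,1,1,1,1,1,1,1,1,1,1).

From H_k ≅ ker(∂_k) / im(∂_{k+1}) we obtain:

  H_2: rank ker ∂_2 − rank ∂_3 = (16 − 15) − 0 = 1, and there is no ∂_3, so H_2 = Z.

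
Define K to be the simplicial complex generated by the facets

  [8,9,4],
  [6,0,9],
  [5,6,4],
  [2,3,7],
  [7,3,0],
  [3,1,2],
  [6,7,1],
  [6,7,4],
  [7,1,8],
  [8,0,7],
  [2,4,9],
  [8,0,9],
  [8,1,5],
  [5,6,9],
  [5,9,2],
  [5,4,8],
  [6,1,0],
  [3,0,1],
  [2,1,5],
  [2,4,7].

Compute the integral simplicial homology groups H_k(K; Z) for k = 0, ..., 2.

Order the vertices as 0 < 1 < 2 < 3 < 4 < 5 < 6 < 7 < 8 < 9. Listing each simplex with vertices in this order, K has dimension 2 with simplices:

  0-simplices (10): [0], [1], [2], [3], [4], [5], [6], [7], [8], [9]
  1-simplices (30): (30 of them)
  2-simplices (20): (20 of them)

so the chain groups are C_0 ≅ Z^10, C_1 ≅ Z^30, C_2 ≅ Z^20.

The boundary map ∂_1: C_1 → C_0 is given by ∂[p,q] = [q] − [p].
The 10×30 boundary matrix has rank 9 and Smith normal form diag(1,1,1,1,1,1,1,1,1).

The boundary map ∂_2: C_2 → C_1 maps a triangle to the signed sum of its edges. For instance
  ∂[2,3,7] = [3,7] − [2,7] + [2,3],
  ∂[1,5,8] = [5,8] − [1,8] + [1,5].
As a 30×20 matrix over Z this has rank 20, with invariant factors (1,1,1,1,1,1,1,1,1,1,1,1,1,1,1,1,1,1,1,2).

From H_k ≅ ker(∂_k) / im(∂_{k+1}) we obtain:

  H_0: rank C_0 − rank ∂_1 = 10 − 9 = 1, and the invariant factors of ∂_1 are all 1, so H_0 = Z.
  H_1: rank ker ∂_1 − rank ∂_2 = (30 − 9) − 20 = 1, and ∂_2 has invariant factor 2 > 1, so H_1 = Z ⊕ Z/2.
  H_2: rank ker ∂_2 − rank ∂_3 = (20 − 20) − 0 = 0, and there is no ∂_3, so H_2 = 0.

(K is a triangulation of the Klein bottle.)

H_0 ≅ Z,  H_1 ≅ Z ⊕ Z/2,  H_2 = 0.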